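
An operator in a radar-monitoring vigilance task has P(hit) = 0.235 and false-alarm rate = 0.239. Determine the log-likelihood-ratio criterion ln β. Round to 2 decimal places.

z(0.235) = -0.722, z(0.239) = -0.710
ln β = −½·[z(H)² − z(FA)²] = −0.5 × (0.521 − 0.504) = -0.0085

ln β = -0.01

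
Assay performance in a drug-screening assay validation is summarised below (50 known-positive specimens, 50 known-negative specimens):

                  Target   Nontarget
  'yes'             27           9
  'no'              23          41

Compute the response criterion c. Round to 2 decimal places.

H = 27/50 = 0.5400
FA = 9/50 = 0.1800
Φ⁻¹(0.5400) = 0.100, Φ⁻¹(0.1800) = -0.915
c = −½·[z(H) + z(FA)] = −0.5 × (0.100 + (-0.915)) = 0.4075
c > 0: the assay has a conservative response bias.

c = 0.41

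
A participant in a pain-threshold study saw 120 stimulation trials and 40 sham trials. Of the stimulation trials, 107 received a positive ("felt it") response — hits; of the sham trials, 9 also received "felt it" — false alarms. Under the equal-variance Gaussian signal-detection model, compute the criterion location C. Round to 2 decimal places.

H = 107/120 = 0.8917
FA = 9/40 = 0.2250
Φ⁻¹(H) = 1.236
Φ⁻¹(FA) = -0.755
c = −½·[z(H) + z(FA)] = −0.5 × (1.236 + (-0.755)) = -0.2405
c < 0: the participant has a liberal response bias.

C = -0.24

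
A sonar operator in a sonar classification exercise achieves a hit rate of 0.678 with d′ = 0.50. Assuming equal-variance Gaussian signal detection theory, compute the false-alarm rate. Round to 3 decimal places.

z(hit rate) = z(0.678) = 0.4621
z(FA) = z(H) − d' = 0.4621 − 0.50 = -0.0379
false-alarm rate = Φ(-0.0379) = 0.4849

false-alarm rate = 0.485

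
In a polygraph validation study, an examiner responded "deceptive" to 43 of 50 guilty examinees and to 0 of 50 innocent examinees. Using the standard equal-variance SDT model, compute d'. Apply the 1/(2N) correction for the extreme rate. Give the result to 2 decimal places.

The false-alarm rate is 0/50 = 0, so apply the 1/(2N) correction: FA → 1/(2·50) = 0.01000.
z(H) = z(0.86000) = 1.080
z(FA) = z(0.01000) = -2.326
d' = 1.080 − (-2.326) = 3.406

d' = 3.41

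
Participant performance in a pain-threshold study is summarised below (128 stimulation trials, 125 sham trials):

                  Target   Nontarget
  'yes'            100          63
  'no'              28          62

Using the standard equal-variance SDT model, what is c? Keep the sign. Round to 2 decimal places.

H = 100/128 = 0.7812
FA = 63/125 = 0.5040
z(0.7812) = 0.776, z(0.5040) = 0.010
c = −½·[z(H) + z(FA)] = −0.5 × (0.776 + 0.010) = -0.393
c < 0: the participant has a liberal response bias.

c = -0.39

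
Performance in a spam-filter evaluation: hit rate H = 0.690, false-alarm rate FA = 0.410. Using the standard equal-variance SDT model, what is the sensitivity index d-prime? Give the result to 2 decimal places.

d-prime = 0.72

z(H) = 0.4959
z(FA) = -0.2275
d' = z(H) − z(FA) = 0.4959 − (-0.2275) = 0.7234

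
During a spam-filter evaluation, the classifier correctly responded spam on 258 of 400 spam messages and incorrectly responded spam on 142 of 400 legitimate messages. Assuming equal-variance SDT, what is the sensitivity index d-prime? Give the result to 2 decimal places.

H = 258/400 = 0.6450
FA = 142/400 = 0.3550
Φ⁻¹(0.6450) = 0.3719, Φ⁻¹(0.3550) = -0.3719
d' = z(H) − z(FA) = 0.3719 − (-0.3719) = 0.7438

d-prime = 0.74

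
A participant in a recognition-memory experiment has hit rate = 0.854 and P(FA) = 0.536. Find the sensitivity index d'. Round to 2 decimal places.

z(H) = z(0.854) = 1.0537
z(FA) = z(0.536) = 0.0904
d' = z(H) − z(FA) = 1.0537 − 0.0904 = 0.9633

d' = 0.96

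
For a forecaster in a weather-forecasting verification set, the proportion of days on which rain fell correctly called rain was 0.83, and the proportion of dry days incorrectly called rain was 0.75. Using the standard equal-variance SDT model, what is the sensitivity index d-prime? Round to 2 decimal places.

d-prime = 0.28

z(0.83) = 0.954, z(0.75) = 0.674
d' = z(H) − z(FA) = 0.954 − 0.674 = 0.280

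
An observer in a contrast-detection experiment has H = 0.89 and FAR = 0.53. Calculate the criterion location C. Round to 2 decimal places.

Φ⁻¹(H) = 1.227
Φ⁻¹(FA) = 0.075
c = −½·[z(H) + z(FA)] = −0.5 × (1.227 + 0.075) = -0.651

C = -0.65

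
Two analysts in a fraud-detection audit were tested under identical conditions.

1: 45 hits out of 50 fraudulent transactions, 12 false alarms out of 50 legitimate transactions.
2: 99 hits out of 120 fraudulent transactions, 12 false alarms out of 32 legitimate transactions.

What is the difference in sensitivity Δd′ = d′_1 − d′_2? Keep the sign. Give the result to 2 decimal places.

1: z(0.9000) = 1.282, z(0.2400) = -0.706, d' = 1.988
2: z(0.8250) = 0.935, z(0.3750) = -0.319, d' = 1.254
Δd' = d'_1 − d'_2 = 1.988 − 1.254 = 0.734
1 has the higher sensitivity.

Δd′ = 0.73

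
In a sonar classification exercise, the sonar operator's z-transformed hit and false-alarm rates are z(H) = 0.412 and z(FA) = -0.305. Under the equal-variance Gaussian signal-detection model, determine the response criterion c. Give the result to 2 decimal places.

c = −½·[z(H) + z(FA)] = −½·(0.412 + (-0.305)) = -0.0535
c < 0: the sonar operator has a liberal response bias.

c = -0.05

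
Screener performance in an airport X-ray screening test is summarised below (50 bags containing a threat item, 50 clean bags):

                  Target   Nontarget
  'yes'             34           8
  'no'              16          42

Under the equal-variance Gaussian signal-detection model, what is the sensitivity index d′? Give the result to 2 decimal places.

d′ = 1.46

H = 34/50 = 0.6800
FA = 8/50 = 0.1600
Φ⁻¹(H) = Φ⁻¹(0.6800) = 0.468
Φ⁻¹(FA) = Φ⁻¹(0.1600) = -0.994
d' = z(H) − z(FA) = 0.468 − (-0.994) = 1.462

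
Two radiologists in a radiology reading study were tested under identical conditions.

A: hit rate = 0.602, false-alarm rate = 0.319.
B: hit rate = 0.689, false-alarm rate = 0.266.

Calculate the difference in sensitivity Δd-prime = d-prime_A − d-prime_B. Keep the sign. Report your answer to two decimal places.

A: z(0.602) = 0.259, z(0.319) = -0.470, d' = 0.729
B: z(0.689) = 0.493, z(0.266) = -0.625, d' = 1.118
Δd' = d'_A − d'_B = 0.729 − 1.118 = -0.389
B has the higher sensitivity.

Δd-prime = -0.39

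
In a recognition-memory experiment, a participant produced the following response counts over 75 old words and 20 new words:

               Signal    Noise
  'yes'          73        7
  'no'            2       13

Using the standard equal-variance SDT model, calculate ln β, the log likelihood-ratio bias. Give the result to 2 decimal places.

ln β = -1.79

H = 73/75 = 0.9733
FA = 7/20 = 0.3500
z(H) = z(0.9733) = 1.932
z(FA) = z(0.3500) = -0.385
ln β = −½·[z(H)² − z(FA)²] = −0.5 × (3.733 − 0.148) = -1.7925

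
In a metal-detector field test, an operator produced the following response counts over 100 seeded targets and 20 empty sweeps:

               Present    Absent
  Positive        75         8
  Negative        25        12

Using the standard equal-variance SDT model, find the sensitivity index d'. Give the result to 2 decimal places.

d' = 0.93

H = 75/100 = 0.7500
FA = 8/20 = 0.4000
z(0.7500) = 0.6745, z(0.4000) = -0.2533
d' = z(H) − z(FA) = 0.6745 − (-0.2533) = 0.9278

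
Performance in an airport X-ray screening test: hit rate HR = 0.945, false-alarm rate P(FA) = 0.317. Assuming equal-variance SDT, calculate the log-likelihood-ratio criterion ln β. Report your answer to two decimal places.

Φ⁻¹(H) = Φ⁻¹(0.945) = 1.598
Φ⁻¹(FA) = Φ⁻¹(0.317) = -0.476
ln β = −½·[z(H)² − z(FA)²] = −0.5 × (2.554 − 0.227) = -1.1635

ln β = -1.16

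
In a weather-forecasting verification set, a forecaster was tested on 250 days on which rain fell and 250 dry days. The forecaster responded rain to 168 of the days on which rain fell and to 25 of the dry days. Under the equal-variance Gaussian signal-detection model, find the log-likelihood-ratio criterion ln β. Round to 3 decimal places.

ln β = 0.722

H = 168/250 = 0.6720
FA = 25/250 = 0.1000
z(H) = z(0.6720) = 0.4454
z(FA) = z(0.1000) = -1.2816
ln β = −½·[z(H)² − z(FA)²] = −0.5 × (0.1984 − 1.6425) = 0.72205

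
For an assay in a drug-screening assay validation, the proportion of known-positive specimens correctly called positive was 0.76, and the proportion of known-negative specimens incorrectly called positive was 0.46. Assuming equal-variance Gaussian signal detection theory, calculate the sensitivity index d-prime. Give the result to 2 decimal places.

z(H) = 0.706
z(FA) = -0.100
d' = z(H) − z(FA) = 0.706 − (-0.100) = 0.806

d-prime = 0.81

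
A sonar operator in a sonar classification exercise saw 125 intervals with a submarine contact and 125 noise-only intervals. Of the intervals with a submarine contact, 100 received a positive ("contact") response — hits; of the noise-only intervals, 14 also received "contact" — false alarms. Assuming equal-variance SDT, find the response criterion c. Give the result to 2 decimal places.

c = 0.19

H = 100/125 = 0.8000
FA = 14/125 = 0.1120
Φ⁻¹(H) = Φ⁻¹(0.8000) = 0.842
Φ⁻¹(FA) = Φ⁻¹(0.1120) = -1.216
c = −½·[z(H) + z(FA)] = −0.5 × (0.842 + (-1.216)) = 0.187
c > 0: the sonar operator has a conservative response bias.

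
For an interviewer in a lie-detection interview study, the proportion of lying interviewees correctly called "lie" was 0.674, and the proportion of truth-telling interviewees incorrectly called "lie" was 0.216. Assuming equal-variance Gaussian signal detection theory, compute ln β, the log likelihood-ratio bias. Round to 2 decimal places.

ln β = 0.21

z(H) = 0.451
z(FA) = -0.786
ln β = −½·[z(H)² − z(FA)²] = −0.5 × (0.203 − 0.618) = 0.2075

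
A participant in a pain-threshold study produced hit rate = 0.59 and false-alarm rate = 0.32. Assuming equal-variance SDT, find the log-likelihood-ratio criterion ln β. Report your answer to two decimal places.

Φ⁻¹(H) = 0.228
Φ⁻¹(FA) = -0.468
ln β = −½·[z(H)² − z(FA)²] = −0.5 × (0.052 − 0.219) = 0.0835

ln β = 0.08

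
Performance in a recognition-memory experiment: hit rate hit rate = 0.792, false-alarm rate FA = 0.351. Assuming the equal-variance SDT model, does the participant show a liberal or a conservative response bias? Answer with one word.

liberal

z(H) = 0.813, z(FA) = -0.383
c = −½·(z(H) + z(FA)) = -0.215
c < 0 → liberal criterion (biased toward responding “yes”).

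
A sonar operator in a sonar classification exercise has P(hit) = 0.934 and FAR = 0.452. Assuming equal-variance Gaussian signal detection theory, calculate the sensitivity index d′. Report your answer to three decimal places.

Φ⁻¹(0.934) = 1.5063, Φ⁻¹(0.452) = -0.1206
d' = z(H) − z(FA) = 1.5063 − (-0.1206) = 1.6269

d′ = 1.627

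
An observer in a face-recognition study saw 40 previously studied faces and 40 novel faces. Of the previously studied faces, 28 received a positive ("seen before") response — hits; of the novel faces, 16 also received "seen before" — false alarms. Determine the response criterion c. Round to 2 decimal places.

c = -0.14

H = 28/40 = 0.7000
FA = 16/40 = 0.4000
z(H) = 0.5244
z(FA) = -0.2533
c = −½·[z(H) + z(FA)] = −0.5 × (0.5244 + (-0.2533)) = -0.13555
c < 0: the observer has a liberal response bias.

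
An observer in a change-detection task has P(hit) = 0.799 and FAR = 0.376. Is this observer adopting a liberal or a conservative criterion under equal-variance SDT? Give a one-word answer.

liberal

z(H) = 0.838, z(FA) = -0.316
c = −½·(z(H) + z(FA)) = -0.261
c < 0 → liberal criterion (biased toward responding “yes”).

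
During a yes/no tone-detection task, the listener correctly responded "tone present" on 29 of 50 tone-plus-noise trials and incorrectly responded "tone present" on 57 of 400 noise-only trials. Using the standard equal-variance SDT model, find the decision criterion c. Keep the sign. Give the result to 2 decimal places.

H = 29/50 = 0.5800
FA = 57/400 = 0.1425
Φ⁻¹(0.5800) = 0.2019, Φ⁻¹(0.1425) = -1.0692
c = −½·[z(H) + z(FA)] = −0.5 × (0.2019 + (-1.0692)) = 0.43365
c > 0: the listener has a conservative response bias.

c = 0.43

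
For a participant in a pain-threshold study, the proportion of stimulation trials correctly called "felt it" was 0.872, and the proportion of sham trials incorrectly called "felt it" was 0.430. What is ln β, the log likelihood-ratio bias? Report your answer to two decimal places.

Φ⁻¹(H) = 1.136
Φ⁻¹(FA) = -0.176
ln β = −½·[z(H)² − z(FA)²] = −0.5 × (1.290 − 0.031) = -0.6295

ln β = -0.63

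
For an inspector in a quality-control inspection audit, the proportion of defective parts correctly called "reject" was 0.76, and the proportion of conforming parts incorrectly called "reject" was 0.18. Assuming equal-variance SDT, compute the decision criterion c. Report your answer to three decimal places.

z(0.76) = 0.7063, z(0.18) = -0.9154
c = −½·[z(H) + z(FA)] = −0.5 × (0.7063 + (-0.9154)) = 0.10455

c = 0.105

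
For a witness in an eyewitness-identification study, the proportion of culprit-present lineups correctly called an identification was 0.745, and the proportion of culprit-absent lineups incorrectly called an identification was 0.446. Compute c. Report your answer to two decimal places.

Φ⁻¹(H) = 0.6588
Φ⁻¹(FA) = -0.1358
c = −½·[z(H) + z(FA)] = −0.5 × (0.6588 + (-0.1358)) = -0.2615

c = -0.26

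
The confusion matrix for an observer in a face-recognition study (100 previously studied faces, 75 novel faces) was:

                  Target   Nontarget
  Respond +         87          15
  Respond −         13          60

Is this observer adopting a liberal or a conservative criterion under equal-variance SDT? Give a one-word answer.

liberal

z(H) = 1.126, z(FA) = -0.842
c = −½·(z(H) + z(FA)) = -0.142
c < 0 → liberal criterion (biased toward responding “yes”).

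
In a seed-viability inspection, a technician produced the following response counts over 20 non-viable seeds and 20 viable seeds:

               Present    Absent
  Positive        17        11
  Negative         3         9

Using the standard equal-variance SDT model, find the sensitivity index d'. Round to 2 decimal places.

H = 17/20 = 0.8500
FA = 11/20 = 0.5500
z(H) = z(0.8500) = 1.036
z(FA) = z(0.5500) = 0.126
d' = z(H) − z(FA) = 1.036 − 0.126 = 0.910

d' = 0.91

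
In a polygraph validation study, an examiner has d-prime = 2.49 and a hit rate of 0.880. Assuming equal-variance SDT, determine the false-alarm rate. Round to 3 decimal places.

false-alarm rate = 0.094

z(hit rate) = z(0.880) = 1.1750
z(FA) = z(H) − d' = 1.1750 − 2.49 = -1.3150
false-alarm rate = Φ(-1.3150) = 0.0943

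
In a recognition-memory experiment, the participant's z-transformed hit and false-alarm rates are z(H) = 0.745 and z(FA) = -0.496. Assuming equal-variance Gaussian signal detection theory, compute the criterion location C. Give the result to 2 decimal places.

C = -0.12

c = −½·[z(H) + z(FA)] = −½·(0.745 + (-0.496)) = -0.1245
c < 0: the participant has a liberal response bias.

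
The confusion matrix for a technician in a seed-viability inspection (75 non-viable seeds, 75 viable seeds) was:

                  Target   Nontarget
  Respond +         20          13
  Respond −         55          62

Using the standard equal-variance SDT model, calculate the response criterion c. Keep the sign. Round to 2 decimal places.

H = 20/75 = 0.2667
FA = 13/75 = 0.1733
z(0.2667) = -0.623, z(0.1733) = -0.941
c = −½·[z(H) + z(FA)] = −0.5 × (-0.623 + (-0.941)) = 0.782

c = 0.78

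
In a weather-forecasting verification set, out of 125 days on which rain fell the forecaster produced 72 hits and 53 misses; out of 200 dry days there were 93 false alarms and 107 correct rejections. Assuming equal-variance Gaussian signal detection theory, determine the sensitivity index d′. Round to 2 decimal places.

H = 72/125 = 0.5760
FA = 93/200 = 0.4650
Φ⁻¹(H) = Φ⁻¹(0.5760) = 0.1917
Φ⁻¹(FA) = Φ⁻¹(0.4650) = -0.0878
d' = z(H) − z(FA) = 0.1917 − (-0.0878) = 0.2795

d′ = 0.28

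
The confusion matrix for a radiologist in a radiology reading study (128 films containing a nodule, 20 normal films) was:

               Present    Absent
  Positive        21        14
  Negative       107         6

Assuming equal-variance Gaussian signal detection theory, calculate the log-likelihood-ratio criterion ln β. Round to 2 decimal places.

H = 21/128 = 0.1641
FA = 14/20 = 0.7000
z(0.1641) = -0.978, z(0.7000) = 0.524
ln β = −½·[z(H)² − z(FA)²] = −0.5 × (0.956 − 0.275) = -0.3405

ln β = -0.34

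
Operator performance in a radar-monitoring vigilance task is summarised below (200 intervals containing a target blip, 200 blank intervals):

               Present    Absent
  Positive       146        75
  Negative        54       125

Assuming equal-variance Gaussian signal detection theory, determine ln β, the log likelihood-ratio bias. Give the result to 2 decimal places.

H = 146/200 = 0.7300
FA = 75/200 = 0.3750
Φ⁻¹(0.7300) = 0.613, Φ⁻¹(0.3750) = -0.319
ln β = −½·[z(H)² − z(FA)²] = −0.5 × (0.376 − 0.102) = -0.137

ln β = -0.14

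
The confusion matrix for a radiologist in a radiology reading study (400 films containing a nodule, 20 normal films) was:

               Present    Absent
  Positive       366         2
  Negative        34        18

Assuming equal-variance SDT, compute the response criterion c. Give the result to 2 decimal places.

H = 366/400 = 0.9150
FA = 2/20 = 0.1000
z(0.9150) = 1.3722, z(0.1000) = -1.2816
c = −½·[z(H) + z(FA)] = −0.5 × (1.3722 + (-1.2816)) = -0.0453

c = -0.05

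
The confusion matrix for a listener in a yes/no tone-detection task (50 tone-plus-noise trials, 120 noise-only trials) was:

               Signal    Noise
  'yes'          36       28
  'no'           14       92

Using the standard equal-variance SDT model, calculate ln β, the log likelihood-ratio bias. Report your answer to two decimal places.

ln β = 0.10

H = 36/50 = 0.7200
FA = 28/120 = 0.2333
z(H) = z(0.7200) = 0.583
z(FA) = z(0.2333) = -0.728
ln β = −½·[z(H)² − z(FA)²] = −0.5 × (0.340 − 0.530) = 0.095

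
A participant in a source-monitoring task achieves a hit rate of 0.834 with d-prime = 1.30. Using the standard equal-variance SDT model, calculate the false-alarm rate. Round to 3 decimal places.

z(hit rate) = z(0.834) = 0.9701
z(FA) = z(H) − d' = 0.9701 − 1.30 = -0.3299
false-alarm rate = Φ(-0.3299) = 0.3707

false-alarm rate = 0.371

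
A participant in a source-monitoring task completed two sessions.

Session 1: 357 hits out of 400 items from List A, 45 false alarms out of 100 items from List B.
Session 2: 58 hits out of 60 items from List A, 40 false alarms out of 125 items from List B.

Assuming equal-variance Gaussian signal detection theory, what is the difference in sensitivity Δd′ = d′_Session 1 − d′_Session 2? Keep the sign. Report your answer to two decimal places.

Session 1: z(0.8925) = 1.240, z(0.4500) = -0.126, d' = 1.366
Session 2: z(0.9667) = 1.834, z(0.3200) = -0.468, d' = 2.302
Δd' = d'_Session 1 − d'_Session 2 = 1.366 − 2.302 = -0.936
Session 2 has the higher sensitivity.

Δd′ = -0.94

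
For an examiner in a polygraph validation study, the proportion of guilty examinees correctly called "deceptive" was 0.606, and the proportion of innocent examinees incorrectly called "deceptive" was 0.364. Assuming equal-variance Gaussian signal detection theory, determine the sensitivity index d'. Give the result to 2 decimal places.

z(0.606) = 0.269, z(0.364) = -0.348
d' = z(H) − z(FA) = 0.269 − (-0.348) = 0.617

d' = 0.62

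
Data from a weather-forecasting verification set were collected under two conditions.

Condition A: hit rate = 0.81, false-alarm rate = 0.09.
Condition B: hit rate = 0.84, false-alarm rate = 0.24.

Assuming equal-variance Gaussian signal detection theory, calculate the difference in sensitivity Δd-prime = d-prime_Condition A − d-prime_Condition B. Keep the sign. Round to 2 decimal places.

Δd-prime = 0.52

Condition A: z(0.81) = 0.878, z(0.09) = -1.341, d' = 2.219
Condition B: z(0.84) = 0.994, z(0.24) = -0.706, d' = 1.700
Δd' = d'_Condition A − d'_Condition B = 2.219 − 1.700 = 0.519
Condition A has the higher sensitivity.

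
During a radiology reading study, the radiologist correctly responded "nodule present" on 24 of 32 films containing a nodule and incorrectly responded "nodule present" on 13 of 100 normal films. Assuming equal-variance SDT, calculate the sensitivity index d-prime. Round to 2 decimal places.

H = 24/32 = 0.7500
FA = 13/100 = 0.1300
Φ⁻¹(H) = Φ⁻¹(0.7500) = 0.674
Φ⁻¹(FA) = Φ⁻¹(0.1300) = -1.126
d' = z(H) − z(FA) = 0.674 − (-1.126) = 1.800

d-prime = 1.80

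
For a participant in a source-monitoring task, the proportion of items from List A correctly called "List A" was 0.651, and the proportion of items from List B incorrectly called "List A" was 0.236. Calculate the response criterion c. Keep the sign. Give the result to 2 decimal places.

c = 0.17

z(H) = z(0.651) = 0.388
z(FA) = z(0.236) = -0.719
c = −½·[z(H) + z(FA)] = −0.5 × (0.388 + (-0.719)) = 0.1655
c > 0: the participant has a conservative response bias.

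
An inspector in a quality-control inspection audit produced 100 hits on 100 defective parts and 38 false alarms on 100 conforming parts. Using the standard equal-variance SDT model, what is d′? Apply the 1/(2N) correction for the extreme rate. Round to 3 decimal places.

The hit rate is 100/100 = 1, so apply the 1/(2N) correction: H → 1 − 1/(2·100) = 0.99500.
z(H) = z(0.99500) = 2.5758
z(FA) = z(0.38000) = -0.3055
d' = 2.5758 − (-0.3055) = 2.8813

d′ = 2.881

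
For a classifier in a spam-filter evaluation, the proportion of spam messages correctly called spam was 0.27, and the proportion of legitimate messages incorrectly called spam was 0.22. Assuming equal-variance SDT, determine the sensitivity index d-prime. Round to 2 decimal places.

z(H) = -0.6128
z(FA) = -0.7722
d' = z(H) − z(FA) = -0.6128 − (-0.7722) = 0.1594

d-prime = 0.16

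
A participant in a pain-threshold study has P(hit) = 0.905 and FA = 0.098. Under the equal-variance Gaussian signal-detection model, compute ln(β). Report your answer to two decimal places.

z(H) = z(0.905) = 1.311
z(FA) = z(0.098) = -1.293
ln β = −½·[z(H)² − z(FA)²] = −0.5 × (1.719 − 1.672) = -0.0235

ln β = -0.02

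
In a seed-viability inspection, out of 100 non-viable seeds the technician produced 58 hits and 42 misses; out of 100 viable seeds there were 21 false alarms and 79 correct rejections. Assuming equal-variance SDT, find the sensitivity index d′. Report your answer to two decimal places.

H = 58/100 = 0.5800
FA = 21/100 = 0.2100
Φ⁻¹(H) = Φ⁻¹(0.5800) = 0.2019
Φ⁻¹(FA) = Φ⁻¹(0.2100) = -0.8064
d' = z(H) − z(FA) = 0.2019 − (-0.8064) = 1.0083

d′ = 1.01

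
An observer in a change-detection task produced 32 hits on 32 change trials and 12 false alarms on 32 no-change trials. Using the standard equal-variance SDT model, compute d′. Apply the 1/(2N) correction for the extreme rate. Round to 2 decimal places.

d′ = 2.47

The hit rate is 32/32 = 1, so apply the 1/(2N) correction: H → 1 − 1/(2·32) = 0.98438.
z(H) = z(0.98438) = 2.154
z(FA) = z(0.37500) = -0.319
d' = 2.154 − (-0.319) = 2.473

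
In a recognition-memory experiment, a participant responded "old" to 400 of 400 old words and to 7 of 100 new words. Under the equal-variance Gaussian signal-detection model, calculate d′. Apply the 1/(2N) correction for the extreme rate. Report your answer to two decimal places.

d′ = 4.50

The hit rate is 400/400 = 1, so apply the 1/(2N) correction: H → 1 − 1/(2·400) = 0.99875.
z(H) = z(0.99875) = 3.023
z(FA) = z(0.07000) = -1.476
d' = 3.023 − (-1.476) = 4.499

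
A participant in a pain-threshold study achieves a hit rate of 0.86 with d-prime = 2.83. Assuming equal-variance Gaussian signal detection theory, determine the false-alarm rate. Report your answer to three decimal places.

z(hit rate) = z(0.86) = 1.0803
z(FA) = z(H) − d' = 1.0803 − 2.83 = -1.7497
false-alarm rate = Φ(-1.7497) = 0.0401

false-alarm rate = 0.040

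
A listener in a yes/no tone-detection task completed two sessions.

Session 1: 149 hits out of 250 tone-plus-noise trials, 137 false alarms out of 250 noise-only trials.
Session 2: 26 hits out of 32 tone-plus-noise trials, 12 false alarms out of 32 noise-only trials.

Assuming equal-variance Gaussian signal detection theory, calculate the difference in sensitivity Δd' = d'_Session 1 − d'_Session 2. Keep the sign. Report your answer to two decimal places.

Δd' = -1.08

Session 1: z(0.5960) = 0.243, z(0.5480) = 0.121, d' = 0.122
Session 2: z(0.8125) = 0.887, z(0.3750) = -0.319, d' = 1.206
Δd' = d'_Session 1 − d'_Session 2 = 0.122 − 1.206 = -1.084
Session 2 has the higher sensitivity.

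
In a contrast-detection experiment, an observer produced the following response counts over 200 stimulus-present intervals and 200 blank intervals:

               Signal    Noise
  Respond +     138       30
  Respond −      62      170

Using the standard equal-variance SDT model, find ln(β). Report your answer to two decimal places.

H = 138/200 = 0.6900
FA = 30/200 = 0.1500
z(H) = z(0.6900) = 0.496
z(FA) = z(0.1500) = -1.036
ln β = −½·[z(H)² − z(FA)²] = −0.5 × (0.246 − 1.073) = 0.4135

ln β = 0.41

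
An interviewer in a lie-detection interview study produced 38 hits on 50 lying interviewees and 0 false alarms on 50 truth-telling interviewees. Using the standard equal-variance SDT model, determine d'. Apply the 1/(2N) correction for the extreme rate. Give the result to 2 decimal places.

d' = 3.03

The false-alarm rate is 0/50 = 0, so apply the 1/(2N) correction: FA → 1/(2·50) = 0.01000.
z(H) = z(0.76000) = 0.706
z(FA) = z(0.01000) = -2.326
d' = 0.706 − (-2.326) = 3.032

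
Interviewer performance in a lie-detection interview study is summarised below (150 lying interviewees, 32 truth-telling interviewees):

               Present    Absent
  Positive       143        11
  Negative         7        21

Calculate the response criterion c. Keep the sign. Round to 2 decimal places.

H = 143/150 = 0.9533
FA = 11/32 = 0.3438
z(H) = z(0.9533) = 1.678
z(FA) = z(0.3438) = -0.402
c = −½·[z(H) + z(FA)] = −0.5 × (1.678 + (-0.402)) = -0.638

c = -0.64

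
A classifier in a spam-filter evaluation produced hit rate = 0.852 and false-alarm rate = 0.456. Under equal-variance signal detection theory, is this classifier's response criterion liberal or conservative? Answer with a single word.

liberal

z(H) = 1.045, z(FA) = -0.111
c = −½·(z(H) + z(FA)) = -0.467
c < 0 → liberal criterion (biased toward responding “yes”).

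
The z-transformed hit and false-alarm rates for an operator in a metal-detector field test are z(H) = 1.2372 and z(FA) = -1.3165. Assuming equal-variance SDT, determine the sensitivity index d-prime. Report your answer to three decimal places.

d' = z(H) − z(FA) = 1.2372 − (-1.3165) = 2.5537

d-prime = 2.554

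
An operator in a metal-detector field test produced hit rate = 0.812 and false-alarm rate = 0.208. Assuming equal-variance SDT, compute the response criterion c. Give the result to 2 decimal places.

Φ⁻¹(H) = 0.8853
Φ⁻¹(FA) = -0.8134
c = −½·[z(H) + z(FA)] = −0.5 × (0.8853 + (-0.8134)) = -0.03595

c = -0.04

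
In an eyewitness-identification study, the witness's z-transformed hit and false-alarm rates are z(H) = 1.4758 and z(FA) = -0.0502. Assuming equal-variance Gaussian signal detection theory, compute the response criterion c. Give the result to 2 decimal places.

c = −½·[z(H) + z(FA)] = −½·(1.4758 + (-0.0502)) = -0.7128

c = -0.71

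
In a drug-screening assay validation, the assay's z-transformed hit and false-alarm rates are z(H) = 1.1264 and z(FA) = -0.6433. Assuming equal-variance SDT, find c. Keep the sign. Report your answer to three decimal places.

c = -0.242

c = −½·[z(H) + z(FA)] = −½·(1.1264 + (-0.6433)) = -0.24155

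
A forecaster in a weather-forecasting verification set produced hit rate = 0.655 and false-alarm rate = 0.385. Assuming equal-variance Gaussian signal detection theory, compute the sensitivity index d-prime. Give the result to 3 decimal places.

z(H) = 0.3989
z(FA) = -0.2924
d' = z(H) − z(FA) = 0.3989 − (-0.2924) = 0.6913

d-prime = 0.691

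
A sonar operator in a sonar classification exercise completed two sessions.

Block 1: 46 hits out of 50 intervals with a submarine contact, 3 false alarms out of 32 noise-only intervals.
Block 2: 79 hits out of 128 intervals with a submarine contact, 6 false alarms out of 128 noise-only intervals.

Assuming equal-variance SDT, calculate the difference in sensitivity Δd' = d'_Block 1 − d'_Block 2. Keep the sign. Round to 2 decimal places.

Δd' = 0.75

Block 1: z(0.9200) = 1.405, z(0.0938) = -1.318, d' = 2.723
Block 2: z(0.6172) = 0.298, z(0.0469) = -1.676, d' = 1.974
Δd' = d'_Block 1 − d'_Block 2 = 2.723 − 1.974 = 0.749
Block 1 has the higher sensitivity.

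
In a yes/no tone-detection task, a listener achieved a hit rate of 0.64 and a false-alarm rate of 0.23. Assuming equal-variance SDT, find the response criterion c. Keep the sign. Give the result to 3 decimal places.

c = 0.190

Φ⁻¹(H) = Φ⁻¹(0.64) = 0.3585
Φ⁻¹(FA) = Φ⁻¹(0.23) = -0.7388
c = −½·[z(H) + z(FA)] = −0.5 × (0.3585 + (-0.7388)) = 0.19015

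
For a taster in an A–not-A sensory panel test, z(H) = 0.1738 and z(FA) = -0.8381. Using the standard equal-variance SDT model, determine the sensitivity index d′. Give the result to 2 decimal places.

d' = z(H) − z(FA) = 0.1738 − (-0.8381) = 1.0119

d′ = 1.01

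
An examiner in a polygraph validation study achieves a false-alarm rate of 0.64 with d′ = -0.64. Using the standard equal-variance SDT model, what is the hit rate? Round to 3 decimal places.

hit rate = 0.389

z(false-alarm rate) = z(0.64) = 0.3585
z(H) = z(FA) + d' = 0.3585 + (-0.64) = -0.2815
hit rate = Φ(-0.2815) = 0.3892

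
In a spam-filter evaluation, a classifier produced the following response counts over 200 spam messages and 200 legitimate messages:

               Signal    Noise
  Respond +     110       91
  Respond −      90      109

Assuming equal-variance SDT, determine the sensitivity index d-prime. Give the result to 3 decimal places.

H = 110/200 = 0.5500
FA = 91/200 = 0.4550
z(H) = z(0.5500) = 0.1257
z(FA) = z(0.4550) = -0.1130
d' = z(H) − z(FA) = 0.1257 − (-0.1130) = 0.2387

d-prime = 0.239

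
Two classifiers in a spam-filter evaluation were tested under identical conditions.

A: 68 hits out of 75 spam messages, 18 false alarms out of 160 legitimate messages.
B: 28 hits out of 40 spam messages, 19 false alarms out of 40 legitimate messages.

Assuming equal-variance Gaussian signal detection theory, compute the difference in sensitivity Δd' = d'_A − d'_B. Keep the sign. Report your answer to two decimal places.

Δd' = 1.95

A: z(0.9067) = 1.321, z(0.1125) = -1.213, d' = 2.534
B: z(0.7000) = 0.524, z(0.4750) = -0.063, d' = 0.587
Δd' = d'_A − d'_B = 2.534 − 0.587 = 1.947
A has the higher sensitivity.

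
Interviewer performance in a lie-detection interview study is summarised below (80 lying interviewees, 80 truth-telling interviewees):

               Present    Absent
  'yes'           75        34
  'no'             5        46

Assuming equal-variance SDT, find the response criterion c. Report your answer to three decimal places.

c = -0.673

H = 75/80 = 0.9375
FA = 34/80 = 0.4250
z(H) = z(0.9375) = 1.5341
z(FA) = z(0.4250) = -0.1891
c = −½·[z(H) + z(FA)] = −0.5 × (1.5341 + (-0.1891)) = -0.6725
c < 0: the interviewer has a liberal response bias.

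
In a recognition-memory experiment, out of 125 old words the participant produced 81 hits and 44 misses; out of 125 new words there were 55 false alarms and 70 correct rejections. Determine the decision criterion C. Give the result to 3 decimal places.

C = -0.114

H = 81/125 = 0.6480
FA = 55/125 = 0.4400
z(H) = 0.3799
z(FA) = -0.1510
c = −½·[z(H) + z(FA)] = −0.5 × (0.3799 + (-0.1510)) = -0.11445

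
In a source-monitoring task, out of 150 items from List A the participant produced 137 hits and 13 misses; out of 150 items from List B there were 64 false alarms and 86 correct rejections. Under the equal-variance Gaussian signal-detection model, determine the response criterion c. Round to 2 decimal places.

H = 137/150 = 0.9133
FA = 64/150 = 0.4267
z(H) = 1.3614
z(FA) = -0.1848
c = −½·[z(H) + z(FA)] = −0.5 × (1.3614 + (-0.1848)) = -0.5883

c = -0.59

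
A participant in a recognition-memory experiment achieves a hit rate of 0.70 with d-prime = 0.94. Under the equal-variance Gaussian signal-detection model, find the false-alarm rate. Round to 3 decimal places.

z(hit rate) = z(0.70) = 0.5244
z(FA) = z(H) − d' = 0.5244 − 0.94 = -0.4156
false-alarm rate = Φ(-0.4156) = 0.3389

false-alarm rate = 0.339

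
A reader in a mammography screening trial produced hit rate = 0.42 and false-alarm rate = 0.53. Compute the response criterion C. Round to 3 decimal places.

z(0.42) = -0.2019, z(0.53) = 0.0753
c = −½·[z(H) + z(FA)] = −0.5 × (-0.2019 + 0.0753) = 0.0633
c > 0: the reader has a conservative response bias.

C = 0.063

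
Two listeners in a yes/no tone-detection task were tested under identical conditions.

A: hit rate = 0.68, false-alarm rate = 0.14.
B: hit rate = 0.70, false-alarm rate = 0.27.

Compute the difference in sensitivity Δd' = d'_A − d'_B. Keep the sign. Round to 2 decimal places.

Δd' = 0.41

A: z(0.68) = 0.468, z(0.14) = -1.080, d' = 1.548
B: z(0.70) = 0.524, z(0.27) = -0.613, d' = 1.137
Δd' = d'_A − d'_B = 1.548 − 1.137 = 0.411
A has the higher sensitivity.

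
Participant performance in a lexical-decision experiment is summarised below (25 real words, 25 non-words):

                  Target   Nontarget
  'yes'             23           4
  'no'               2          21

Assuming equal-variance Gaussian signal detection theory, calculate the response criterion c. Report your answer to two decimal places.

H = 23/25 = 0.9200
FA = 4/25 = 0.1600
z(H) = z(0.9200) = 1.405
z(FA) = z(0.1600) = -0.994
c = −½·[z(H) + z(FA)] = −0.5 × (1.405 + (-0.994)) = -0.2055

c = -0.21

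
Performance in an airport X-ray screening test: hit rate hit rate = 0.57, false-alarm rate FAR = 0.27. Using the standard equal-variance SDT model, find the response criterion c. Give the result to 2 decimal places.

c = 0.22

z(H) = 0.1764
z(FA) = -0.6128
c = −½·[z(H) + z(FA)] = −0.5 × (0.1764 + (-0.6128)) = 0.2182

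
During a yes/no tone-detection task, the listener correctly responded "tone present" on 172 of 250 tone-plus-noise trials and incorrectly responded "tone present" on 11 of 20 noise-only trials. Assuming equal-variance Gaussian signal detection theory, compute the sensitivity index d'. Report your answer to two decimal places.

H = 172/250 = 0.6880
FA = 11/20 = 0.5500
z(H) = z(0.6880) = 0.490
z(FA) = z(0.5500) = 0.126
d' = z(H) − z(FA) = 0.490 − 0.126 = 0.364

d' = 0.36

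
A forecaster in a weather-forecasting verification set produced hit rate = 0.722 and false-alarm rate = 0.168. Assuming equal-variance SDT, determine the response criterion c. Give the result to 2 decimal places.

c = 0.19

Φ⁻¹(H) = Φ⁻¹(0.722) = 0.589
Φ⁻¹(FA) = Φ⁻¹(0.168) = -0.962
c = −½·[z(H) + z(FA)] = −0.5 × (0.589 + (-0.962)) = 0.1865
c > 0: the forecaster has a conservative response bias.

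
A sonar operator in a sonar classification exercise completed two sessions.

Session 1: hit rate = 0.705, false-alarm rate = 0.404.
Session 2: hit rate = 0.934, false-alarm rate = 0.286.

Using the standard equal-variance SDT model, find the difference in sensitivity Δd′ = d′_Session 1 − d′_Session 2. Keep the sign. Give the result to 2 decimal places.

Δd′ = -1.29

Session 1: z(0.705) = 0.539, z(0.404) = -0.243, d' = 0.782
Session 2: z(0.934) = 1.506, z(0.286) = -0.565, d' = 2.071
Δd' = d'_Session 1 − d'_Session 2 = 0.782 − 2.071 = -1.289
Session 2 has the higher sensitivity.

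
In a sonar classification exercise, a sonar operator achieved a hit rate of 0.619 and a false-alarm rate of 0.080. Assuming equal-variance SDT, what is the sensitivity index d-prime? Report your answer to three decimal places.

d-prime = 1.708

Φ⁻¹(H) = Φ⁻¹(0.619) = 0.3029
Φ⁻¹(FA) = Φ⁻¹(0.080) = -1.4051
d' = z(H) − z(FA) = 0.3029 − (-1.4051) = 1.7080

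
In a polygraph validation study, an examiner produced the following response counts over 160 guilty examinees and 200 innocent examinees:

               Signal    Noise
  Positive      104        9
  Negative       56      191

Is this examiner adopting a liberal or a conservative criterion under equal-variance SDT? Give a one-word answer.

z(H) = 0.385, z(FA) = -1.695
c = −½·(z(H) + z(FA)) = 0.655
c > 0 → conservative criterion (biased toward responding “no”).

conservative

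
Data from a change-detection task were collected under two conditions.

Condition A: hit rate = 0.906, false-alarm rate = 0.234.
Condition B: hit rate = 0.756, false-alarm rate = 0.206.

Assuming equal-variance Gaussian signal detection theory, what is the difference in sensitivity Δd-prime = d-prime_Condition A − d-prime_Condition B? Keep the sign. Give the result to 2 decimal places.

Condition A: z(0.906) = 1.317, z(0.234) = -0.726, d' = 2.043
Condition B: z(0.756) = 0.693, z(0.206) = -0.820, d' = 1.513
Δd' = d'_Condition A − d'_Condition B = 2.043 − 1.513 = 0.530
Condition A has the higher sensitivity.

Δd-prime = 0.53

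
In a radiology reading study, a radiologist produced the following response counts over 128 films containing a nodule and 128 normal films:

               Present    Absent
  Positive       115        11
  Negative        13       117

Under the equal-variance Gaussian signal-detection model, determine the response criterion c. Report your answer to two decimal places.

H = 115/128 = 0.8984
FA = 11/128 = 0.0859
z(H) = z(0.8984) = 1.2725
z(FA) = z(0.0859) = -1.3664
c = −½·[z(H) + z(FA)] = −0.5 × (1.2725 + (-1.3664)) = 0.04695

c = 0.05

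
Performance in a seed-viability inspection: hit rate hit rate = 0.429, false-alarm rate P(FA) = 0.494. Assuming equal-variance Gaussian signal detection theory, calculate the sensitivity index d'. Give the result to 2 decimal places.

d' = -0.16

Φ⁻¹(H) = Φ⁻¹(0.429) = -0.1789
Φ⁻¹(FA) = Φ⁻¹(0.494) = -0.0150
d' = z(H) − z(FA) = -0.1789 − (-0.0150) = -0.1639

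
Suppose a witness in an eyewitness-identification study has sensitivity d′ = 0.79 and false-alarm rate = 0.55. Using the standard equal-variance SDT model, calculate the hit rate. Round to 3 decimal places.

z(false-alarm rate) = z(0.55) = 0.1257
z(H) = z(FA) + d' = 0.1257 + 0.79 = 0.9157
hit rate = Φ(0.9157) = 0.8201

hit rate = 0.820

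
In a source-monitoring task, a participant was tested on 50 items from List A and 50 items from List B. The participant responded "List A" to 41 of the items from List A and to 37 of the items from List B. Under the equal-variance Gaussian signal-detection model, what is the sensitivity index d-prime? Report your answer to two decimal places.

H = 41/50 = 0.8200
FA = 37/50 = 0.7400
Φ⁻¹(H) = Φ⁻¹(0.8200) = 0.915
Φ⁻¹(FA) = Φ⁻¹(0.7400) = 0.643
d' = z(H) − z(FA) = 0.915 − 0.643 = 0.272

d-prime = 0.27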